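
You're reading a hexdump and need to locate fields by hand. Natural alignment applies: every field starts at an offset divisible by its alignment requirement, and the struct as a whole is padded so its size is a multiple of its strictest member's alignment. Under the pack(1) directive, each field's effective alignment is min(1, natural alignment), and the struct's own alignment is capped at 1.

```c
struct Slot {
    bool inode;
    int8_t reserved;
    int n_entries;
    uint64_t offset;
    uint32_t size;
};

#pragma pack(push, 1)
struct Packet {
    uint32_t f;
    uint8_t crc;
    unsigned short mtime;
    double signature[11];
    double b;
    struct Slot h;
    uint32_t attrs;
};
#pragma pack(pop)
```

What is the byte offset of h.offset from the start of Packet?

111

Slot: 0..1  inode  (1B, 1-aligned); 1..2  reserved  (1B, 1-aligned); 2..4  -- padding (2B); 4..8  n_entries  (4B, 4-aligned); 8..16  offset  (8B, 8-aligned); 16..20  size  (4B, 4-aligned); 20..24  -- tail padding (4B); sizeof = 24, alignof = 8
0..4  f  (4B, 1-aligned)
4..5  crc  (1B, 1-aligned)
5..7  mtime  (2B, 1-aligned)
7..95  signature  (88B, 1-aligned)
95..103  b  (8B, 1-aligned)
103..127  h  (24B, 1-aligned)
within Slot: offset at 8
103 + 8 = 111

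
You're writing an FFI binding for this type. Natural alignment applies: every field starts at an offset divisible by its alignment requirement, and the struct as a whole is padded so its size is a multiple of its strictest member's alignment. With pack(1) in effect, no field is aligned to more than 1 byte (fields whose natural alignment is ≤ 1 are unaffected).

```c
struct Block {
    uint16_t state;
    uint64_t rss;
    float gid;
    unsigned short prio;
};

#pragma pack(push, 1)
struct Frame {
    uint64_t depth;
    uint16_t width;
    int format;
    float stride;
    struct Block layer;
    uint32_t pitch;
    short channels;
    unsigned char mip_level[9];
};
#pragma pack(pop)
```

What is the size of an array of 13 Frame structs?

Block: state at 0 (size 2, align 2) → ends 2; pad 6 to align 8 for rss; rss at 8 (size 8, align 8) → ends 16; gid at 16 (size 4, align 4) → ends 20; prio at 20 (size 2, align 2) → ends 22; tail pad 2 to reach multiple of 8; total 24 bytes, alignment 8
depth at 0 (size 8, align 1) → ends 8
width at 8 (size 2, align 1) → ends 10
format at 10 (size 4, align 1) → ends 14
stride at 14 (size 4, align 1) → ends 18
layer at 18 (size 24, align 1) → ends 42
pitch at 42 (size 4, align 1) → ends 46
channels at 46 (size 2, align 1) → ends 48
mip_level at 48 (size 9, align 1) → ends 57
total 57 bytes, alignment 1
array of 13: 13 × 57 = 741

741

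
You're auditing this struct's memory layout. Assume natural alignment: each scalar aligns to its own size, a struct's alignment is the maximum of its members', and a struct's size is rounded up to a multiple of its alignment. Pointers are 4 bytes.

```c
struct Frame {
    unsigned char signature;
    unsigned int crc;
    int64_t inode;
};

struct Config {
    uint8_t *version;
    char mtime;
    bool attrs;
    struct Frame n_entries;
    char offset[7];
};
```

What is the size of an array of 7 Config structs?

224

Frame: signature at 0 (size 1, align 1) → ends 1; pad 3 to align 4 for crc; crc at 4 (size 4, align 4) → ends 8; inode at 8 (size 8, align 8) → ends 16; total 16 bytes, alignment 8
version at 0 (size 4, align 4) → ends 4
mtime at 4 (size 1, align 1) → ends 5
attrs at 5 (size 1, align 1) → ends 6
pad 2 to align 8 for n_entries
n_entries at 8 (size 16, align 8) → ends 24
offset at 24 (size 7, align 1) → ends 31
tail pad 1 to reach multiple of 8
total 32 bytes, alignment 8
array of 7: 7 × 32 = 224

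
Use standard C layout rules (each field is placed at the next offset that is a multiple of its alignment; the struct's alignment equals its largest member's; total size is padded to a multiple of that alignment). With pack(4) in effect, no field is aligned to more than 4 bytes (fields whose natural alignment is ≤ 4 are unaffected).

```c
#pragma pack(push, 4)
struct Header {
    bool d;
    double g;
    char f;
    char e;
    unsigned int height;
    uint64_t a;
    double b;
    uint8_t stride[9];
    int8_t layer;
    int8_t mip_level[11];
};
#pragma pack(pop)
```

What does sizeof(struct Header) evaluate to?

60 bytes

@0: d [1B, align 1] → 1
+3 pad (align 4)
@4: g [8B, align 4] → 12
@12: f [1B, align 1] → 13
@13: e [1B, align 1] → 14
+2 pad (align 4)
@16: height [4B, align 4] → 20
@20: a [8B, align 4] → 28
@28: b [8B, align 4] → 36
@36: stride [9B, align 1] → 45
@45: layer [1B, align 1] → 46
@46: mip_level [11B, align 1] → 57
+3 tail pad (align 4)
size 60, align 4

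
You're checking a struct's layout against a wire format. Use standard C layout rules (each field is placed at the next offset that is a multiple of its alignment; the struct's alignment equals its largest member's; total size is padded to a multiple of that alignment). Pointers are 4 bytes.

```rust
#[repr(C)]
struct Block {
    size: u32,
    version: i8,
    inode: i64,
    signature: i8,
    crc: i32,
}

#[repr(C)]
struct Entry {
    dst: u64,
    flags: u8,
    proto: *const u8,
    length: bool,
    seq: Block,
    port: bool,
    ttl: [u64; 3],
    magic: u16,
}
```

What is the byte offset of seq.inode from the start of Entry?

32

Block: size at 0 (size 4, align 4) → ends 4; version at 4 (size 1, align 1) → ends 5; pad 3 to align 8 for inode; inode at 8 (size 8, align 8) → ends 16; signature at 16 (size 1, align 1) → ends 17; pad 3 to align 4 for crc; crc at 20 (size 4, align 4) → ends 24; total 24 bytes, alignment 8
dst at 0 (size 8, align 8) → ends 8
flags at 8 (size 1, align 1) → ends 9
pad 3 to align 4 for proto
proto at 12 (size 4, align 4) → ends 16
length at 16 (size 1, align 1) → ends 17
pad 7 to align 8 for seq
seq at 24 (size 24, align 8) → ends 48
within Block: inode at 8
24 + 8 = 32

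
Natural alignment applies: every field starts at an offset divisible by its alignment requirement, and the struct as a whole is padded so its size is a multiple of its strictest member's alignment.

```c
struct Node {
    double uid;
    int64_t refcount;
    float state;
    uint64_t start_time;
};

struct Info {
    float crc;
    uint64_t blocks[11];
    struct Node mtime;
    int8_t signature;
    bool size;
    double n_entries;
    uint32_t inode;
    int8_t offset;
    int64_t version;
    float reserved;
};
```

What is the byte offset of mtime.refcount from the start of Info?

Node: @0: uid [8B, align 8] → 8; @8: refcount [8B, align 8] → 16; @16: state [4B, align 4] → 20; +4 pad (align 8); @24: start_time [8B, align 8] → 32; size 32, align 8
@0: crc [4B, align 4] → 4
+4 pad (align 8)
@8: blocks [88B, align 8] → 96
@96: mtime [32B, align 8] → 128
within Node: refcount at 8
96 + 8 = 104

104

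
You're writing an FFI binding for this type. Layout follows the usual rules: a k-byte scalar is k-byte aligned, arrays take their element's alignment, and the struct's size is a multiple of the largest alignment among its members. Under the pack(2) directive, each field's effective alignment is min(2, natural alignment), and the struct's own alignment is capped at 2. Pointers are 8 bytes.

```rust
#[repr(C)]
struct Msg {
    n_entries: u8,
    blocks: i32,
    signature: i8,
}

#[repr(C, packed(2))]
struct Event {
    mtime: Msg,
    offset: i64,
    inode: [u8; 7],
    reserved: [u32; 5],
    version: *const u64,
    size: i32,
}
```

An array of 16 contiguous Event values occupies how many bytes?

960

Msg: @0: n_entries [1B, align 1] → 1; +3 pad (align 4); @4: blocks [4B, align 4] → 8; @8: signature [1B, align 1] → 9; +3 tail pad (align 4); size 12, align 4
@0: mtime [12B, align 2] → 12
@12: offset [8B, align 2] → 20
@20: inode [7B, align 1] → 27
+1 pad (align 2)
@28: reserved [20B, align 2] → 48
@48: version [8B, align 2] → 56
@56: size [4B, align 2] → 60
size 60, align 2
array of 16: 16 × 60 = 960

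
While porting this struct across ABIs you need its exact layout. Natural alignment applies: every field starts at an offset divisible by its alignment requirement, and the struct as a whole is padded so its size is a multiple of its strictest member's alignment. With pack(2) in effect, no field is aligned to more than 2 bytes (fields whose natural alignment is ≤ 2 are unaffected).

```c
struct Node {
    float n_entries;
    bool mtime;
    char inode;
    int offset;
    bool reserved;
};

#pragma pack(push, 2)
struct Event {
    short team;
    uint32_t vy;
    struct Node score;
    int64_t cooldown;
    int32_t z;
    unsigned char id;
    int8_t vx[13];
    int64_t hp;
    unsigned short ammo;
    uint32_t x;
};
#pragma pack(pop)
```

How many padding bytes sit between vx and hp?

Node: n_entries at 0 (size 4, align 4) → ends 4; mtime at 4 (size 1, align 1) → ends 5; inode at 5 (size 1, align 1) → ends 6; pad 2 to align 4 for offset; offset at 8 (size 4, align 4) → ends 12; reserved at 12 (size 1, align 1) → ends 13; tail pad 3 to reach multiple of 4; total 16 bytes, alignment 4
team at 0 (size 2, align 2) → ends 2
vy at 2 (size 4, align 2) → ends 6
score at 6 (size 16, align 2) → ends 22
cooldown at 22 (size 8, align 2) → ends 30
z at 30 (size 4, align 2) → ends 34
id at 34 (size 1, align 1) → ends 35
vx at 35 (size 13, align 1) → ends 48
hp at 48 (size 8, align 2) → ends 56

0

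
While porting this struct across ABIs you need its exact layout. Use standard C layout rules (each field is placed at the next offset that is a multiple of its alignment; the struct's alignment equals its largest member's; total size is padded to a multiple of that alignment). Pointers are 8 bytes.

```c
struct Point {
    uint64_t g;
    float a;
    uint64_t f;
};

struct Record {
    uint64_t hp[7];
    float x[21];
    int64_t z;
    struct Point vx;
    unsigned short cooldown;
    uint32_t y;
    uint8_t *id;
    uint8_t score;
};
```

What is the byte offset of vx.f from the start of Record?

168

Point: 0..8  g  (8B, 8-aligned); 8..12  a  (4B, 4-aligned); 12..16  -- padding (4B); 16..24  f  (8B, 8-aligned); sizeof = 24, alignof = 8
0..56  hp  (56B, 8-aligned)
56..140  x  (84B, 4-aligned)
140..144  -- padding (4B)
144..152  z  (8B, 8-aligned)
152..176  vx  (24B, 8-aligned)
within Point: f at 16
152 + 16 = 168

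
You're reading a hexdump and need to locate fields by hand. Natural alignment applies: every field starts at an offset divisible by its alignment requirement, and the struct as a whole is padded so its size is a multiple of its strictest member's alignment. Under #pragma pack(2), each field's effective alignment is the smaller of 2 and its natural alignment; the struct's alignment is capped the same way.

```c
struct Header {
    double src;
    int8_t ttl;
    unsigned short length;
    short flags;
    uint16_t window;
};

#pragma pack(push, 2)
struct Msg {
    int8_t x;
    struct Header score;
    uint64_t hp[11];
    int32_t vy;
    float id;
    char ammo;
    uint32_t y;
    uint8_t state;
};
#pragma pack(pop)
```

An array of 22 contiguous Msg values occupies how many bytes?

Header: 0..8  src  (8B, 8-aligned); 8..9  ttl  (1B, 1-aligned); 9..10  -- padding (1B); 10..12  length  (2B, 2-aligned); 12..14  flags  (2B, 2-aligned); 14..16  window  (2B, 2-aligned); sizeof = 16, alignof = 8
0..1  x  (1B, 1-aligned)
1..2  -- padding (1B)
2..18  score  (16B, 2-aligned)
18..106  hp  (88B, 2-aligned)
106..110  vy  (4B, 2-aligned)
110..114  id  (4B, 2-aligned)
114..115  ammo  (1B, 1-aligned)
115..116  -- padding (1B)
116..120  y  (4B, 2-aligned)
120..121  state  (1B, 1-aligned)
121..122  -- tail padding (1B)
sizeof = 122, alignof = 2
array of 22: 22 × 122 = 2684

2684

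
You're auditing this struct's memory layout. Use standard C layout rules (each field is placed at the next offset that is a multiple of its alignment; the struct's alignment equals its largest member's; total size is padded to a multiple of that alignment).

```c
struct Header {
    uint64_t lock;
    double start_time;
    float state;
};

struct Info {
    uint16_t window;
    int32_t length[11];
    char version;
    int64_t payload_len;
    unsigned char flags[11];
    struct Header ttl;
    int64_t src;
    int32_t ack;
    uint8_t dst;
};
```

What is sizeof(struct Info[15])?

1800

Header: @0: lock [8B, align 8] → 8; @8: start_time [8B, align 8] → 16; @16: state [4B, align 4] → 20; +4 tail pad (align 8); size 24, align 8
@0: window [2B, align 2] → 2
+2 pad (align 4)
@4: length [44B, align 4] → 48
@48: version [1B, align 1] → 49
+7 pad (align 8)
@56: payload_len [8B, align 8] → 64
@64: flags [11B, align 1] → 75
+5 pad (align 8)
@80: ttl [24B, align 8] → 104
@104: src [8B, align 8] → 112
@112: ack [4B, align 4] → 116
@116: dst [1B, align 1] → 117
+3 tail pad (align 8)
size 120, align 8
array of 15: 15 × 120 = 1800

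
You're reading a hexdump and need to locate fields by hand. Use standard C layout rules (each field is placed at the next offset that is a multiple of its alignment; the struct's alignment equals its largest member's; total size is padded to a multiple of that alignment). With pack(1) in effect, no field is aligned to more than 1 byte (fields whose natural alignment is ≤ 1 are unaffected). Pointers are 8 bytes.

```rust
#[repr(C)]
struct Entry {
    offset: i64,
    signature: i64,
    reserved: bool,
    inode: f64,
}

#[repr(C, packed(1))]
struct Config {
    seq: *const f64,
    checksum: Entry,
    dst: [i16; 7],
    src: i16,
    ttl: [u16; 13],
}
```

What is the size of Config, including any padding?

82

Entry: offset at 0 (size 8, align 8) → ends 8; signature at 8 (size 8, align 8) → ends 16; reserved at 16 (size 1, align 1) → ends 17; pad 7 to align 8 for inode; inode at 24 (size 8, align 8) → ends 32; total 32 bytes, alignment 8
seq at 0 (size 8, align 1) → ends 8
checksum at 8 (size 32, align 1) → ends 40
dst at 40 (size 14, align 1) → ends 54
src at 54 (size 2, align 1) → ends 56
ttl at 56 (size 26, align 1) → ends 82
total 82 bytes, alignment 1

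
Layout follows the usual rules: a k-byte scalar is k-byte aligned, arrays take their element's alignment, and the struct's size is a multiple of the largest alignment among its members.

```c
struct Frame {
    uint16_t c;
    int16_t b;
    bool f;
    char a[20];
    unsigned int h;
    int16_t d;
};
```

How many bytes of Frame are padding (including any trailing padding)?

5

c at 0 (size 2, align 2) → ends 2
b at 2 (size 2, align 2) → ends 4
f at 4 (size 1, align 1) → ends 5
a at 5 (size 20, align 1) → ends 25
pad 3 to align 4 for h
h at 28 (size 4, align 4) → ends 32
d at 32 (size 2, align 2) → ends 34
tail pad 2 to reach multiple of 4
total 36 bytes, alignment 4
data bytes 31, size 36 → padding 5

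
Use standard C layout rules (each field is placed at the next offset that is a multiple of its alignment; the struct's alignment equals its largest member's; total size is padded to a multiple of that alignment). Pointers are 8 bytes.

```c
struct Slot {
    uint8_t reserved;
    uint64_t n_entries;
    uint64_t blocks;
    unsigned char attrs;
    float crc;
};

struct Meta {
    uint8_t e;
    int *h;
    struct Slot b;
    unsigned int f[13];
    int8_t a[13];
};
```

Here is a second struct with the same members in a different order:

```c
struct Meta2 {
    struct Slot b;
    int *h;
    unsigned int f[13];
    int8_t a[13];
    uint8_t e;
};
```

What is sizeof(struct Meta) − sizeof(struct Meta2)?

Slot: 0..1  reserved  (1B, 1-aligned); 1..8  -- padding (7B); 8..16  n_entries  (8B, 8-aligned); 16..24  blocks  (8B, 8-aligned); 24..25  attrs  (1B, 1-aligned); 25..28  -- padding (3B); 28..32  crc  (4B, 4-aligned); sizeof = 32, alignof = 8
0..1  e  (1B, 1-aligned)
1..8  -- padding (7B)
8..16  h  (8B, 8-aligned)
16..48  b  (32B, 8-aligned)
48..100  f  (52B, 4-aligned)
100..113  a  (13B, 1-aligned)
113..120  -- tail padding (7B)
sizeof = 120, alignof = 8
— Meta2 —
0..32  b  (32B, 8-aligned)
32..40  h  (8B, 8-aligned)
40..92  f  (52B, 4-aligned)
92..105  a  (13B, 1-aligned)
105..106  e  (1B, 1-aligned)
106..112  -- tail padding (6B)
sizeof = 112, alignof = 8
120 − 112 = 8

8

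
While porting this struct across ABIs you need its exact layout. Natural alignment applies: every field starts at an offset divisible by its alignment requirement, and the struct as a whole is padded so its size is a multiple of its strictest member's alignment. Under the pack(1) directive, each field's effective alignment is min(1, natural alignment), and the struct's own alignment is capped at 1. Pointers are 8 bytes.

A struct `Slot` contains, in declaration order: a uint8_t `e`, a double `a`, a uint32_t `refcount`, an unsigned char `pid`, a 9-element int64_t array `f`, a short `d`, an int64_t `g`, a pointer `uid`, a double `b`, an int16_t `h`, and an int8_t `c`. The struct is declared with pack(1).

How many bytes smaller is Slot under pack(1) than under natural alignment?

21

natural layout:
  0..1  e  (1B, 1-aligned)
  1..8  -- padding (7B)
  8..16  a  (8B, 8-aligned)
  16..20  refcount  (4B, 4-aligned)
  20..21  pid  (1B, 1-aligned)
  21..24  -- padding (3B)
  24..96  f  (72B, 8-aligned)
  96..98  d  (2B, 2-aligned)
  98..104  -- padding (6B)
  104..112  g  (8B, 8-aligned)
  112..120  uid  (8B, 8-aligned)
  120..128  b  (8B, 8-aligned)
  128..130  h  (2B, 2-aligned)
  130..131  c  (1B, 1-aligned)
  131..136  -- tail padding (5B)
  sizeof = 136, alignof = 8
packed(1) layout:
  0..1  e  (1B, 1-aligned)
  1..9  a  (8B, 1-aligned)
  9..13  refcount  (4B, 1-aligned)
  13..14  pid  (1B, 1-aligned)
  14..86  f  (72B, 1-aligned)
  86..88  d  (2B, 1-aligned)
  88..96  g  (8B, 1-aligned)
  96..104  uid  (8B, 1-aligned)
  104..112  b  (8B, 1-aligned)
  112..114  h  (2B, 1-aligned)
  114..115  c  (1B, 1-aligned)
  sizeof = 115, alignof = 1
136 − 115 = 21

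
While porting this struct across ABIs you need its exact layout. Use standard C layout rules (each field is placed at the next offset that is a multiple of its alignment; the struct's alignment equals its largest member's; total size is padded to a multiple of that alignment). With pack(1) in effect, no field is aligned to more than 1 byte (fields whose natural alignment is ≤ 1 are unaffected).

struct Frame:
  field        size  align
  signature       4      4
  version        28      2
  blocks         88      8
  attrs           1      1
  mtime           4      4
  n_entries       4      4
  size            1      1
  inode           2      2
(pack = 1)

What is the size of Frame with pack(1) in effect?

132

0..4  signature  (4B, 1-aligned)
4..32  version  (28B, 1-aligned)
32..120  blocks  (88B, 1-aligned)
120..121  attrs  (1B, 1-aligned)
121..125  mtime  (4B, 1-aligned)
125..129  n_entries  (4B, 1-aligned)
129..130  size  (1B, 1-aligned)
130..132  inode  (2B, 1-aligned)
sizeof = 132, alignof = 1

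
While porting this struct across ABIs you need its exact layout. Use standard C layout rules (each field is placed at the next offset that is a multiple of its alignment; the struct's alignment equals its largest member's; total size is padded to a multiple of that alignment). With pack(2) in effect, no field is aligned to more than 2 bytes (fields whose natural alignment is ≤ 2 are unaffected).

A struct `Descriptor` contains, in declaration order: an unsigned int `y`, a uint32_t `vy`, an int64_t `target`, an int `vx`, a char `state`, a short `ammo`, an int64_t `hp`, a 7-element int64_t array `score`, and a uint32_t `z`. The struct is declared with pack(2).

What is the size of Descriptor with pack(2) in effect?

92

0..4  y  (4B, 2-aligned)
4..8  vy  (4B, 2-aligned)
8..16  target  (8B, 2-aligned)
16..20  vx  (4B, 2-aligned)
20..21  state  (1B, 1-aligned)
21..22  -- padding (1B)
22..24  ammo  (2B, 2-aligned)
24..32  hp  (8B, 2-aligned)
32..88  score  (56B, 2-aligned)
88..92  z  (4B, 2-aligned)
sizeof = 92, alignof = 2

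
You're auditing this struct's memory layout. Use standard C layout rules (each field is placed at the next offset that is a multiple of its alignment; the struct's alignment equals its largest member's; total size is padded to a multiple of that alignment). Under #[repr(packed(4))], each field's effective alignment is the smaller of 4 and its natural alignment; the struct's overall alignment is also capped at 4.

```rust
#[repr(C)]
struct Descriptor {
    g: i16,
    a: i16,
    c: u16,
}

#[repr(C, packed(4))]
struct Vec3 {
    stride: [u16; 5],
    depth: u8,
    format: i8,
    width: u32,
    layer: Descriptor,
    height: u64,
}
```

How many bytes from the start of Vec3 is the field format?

11

Descriptor: 0..2  g  (2B, 2-aligned); 2..4  a  (2B, 2-aligned); 4..6  c  (2B, 2-aligned); sizeof = 6, alignof = 2
0..10  stride  (10B, 2-aligned)
10..11  depth  (1B, 1-aligned)
11..12  format  (1B, 1-aligned)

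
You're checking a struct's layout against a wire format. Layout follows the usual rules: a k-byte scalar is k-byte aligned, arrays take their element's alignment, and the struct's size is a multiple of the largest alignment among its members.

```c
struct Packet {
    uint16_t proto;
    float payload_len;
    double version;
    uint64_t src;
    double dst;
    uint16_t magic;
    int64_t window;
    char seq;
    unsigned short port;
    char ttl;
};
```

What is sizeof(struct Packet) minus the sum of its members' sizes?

12

0..2  proto  (2B, 2-aligned)
2..4  -- padding (2B)
4..8  payload_len  (4B, 4-aligned)
8..16  version  (8B, 8-aligned)
16..24  src  (8B, 8-aligned)
24..32  dst  (8B, 8-aligned)
32..34  magic  (2B, 2-aligned)
34..40  -- padding (6B)
40..48  window  (8B, 8-aligned)
48..49  seq  (1B, 1-aligned)
49..50  -- padding (1B)
50..52  port  (2B, 2-aligned)
52..53  ttl  (1B, 1-aligned)
53..56  -- tail padding (3B)
sizeof = 56, alignof = 8
data bytes 44, size 56 → padding 12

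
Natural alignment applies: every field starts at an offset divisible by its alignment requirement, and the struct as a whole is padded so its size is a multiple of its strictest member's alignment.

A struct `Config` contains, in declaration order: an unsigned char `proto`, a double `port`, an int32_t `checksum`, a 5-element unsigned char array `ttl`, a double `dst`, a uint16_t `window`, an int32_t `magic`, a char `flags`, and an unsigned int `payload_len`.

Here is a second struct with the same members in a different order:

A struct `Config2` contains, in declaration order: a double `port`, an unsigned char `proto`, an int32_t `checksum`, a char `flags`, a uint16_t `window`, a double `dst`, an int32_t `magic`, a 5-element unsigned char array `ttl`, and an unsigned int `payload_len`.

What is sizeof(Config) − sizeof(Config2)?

8

proto at 0 (size 1, align 1) → ends 1
pad 7 to align 8 for port
port at 8 (size 8, align 8) → ends 16
checksum at 16 (size 4, align 4) → ends 20
ttl at 20 (size 5, align 1) → ends 25
pad 7 to align 8 for dst
dst at 32 (size 8, align 8) → ends 40
window at 40 (size 2, align 2) → ends 42
pad 2 to align 4 for magic
magic at 44 (size 4, align 4) → ends 48
flags at 48 (size 1, align 1) → ends 49
pad 3 to align 4 for payload_len
payload_len at 52 (size 4, align 4) → ends 56
total 56 bytes, alignment 8
— Config2 —
port at 0 (size 8, align 8) → ends 8
proto at 8 (size 1, align 1) → ends 9
pad 3 to align 4 for checksum
checksum at 12 (size 4, align 4) → ends 16
flags at 16 (size 1, align 1) → ends 17
pad 1 to align 2 for window
window at 18 (size 2, align 2) → ends 20
pad 4 to align 8 for dst
dst at 24 (size 8, align 8) → ends 32
magic at 32 (size 4, align 4) → ends 36
ttl at 36 (size 5, align 1) → ends 41
pad 3 to align 4 for payload_len
payload_len at 44 (size 4, align 4) → ends 48
total 48 bytes, alignment 8
56 − 48 = 8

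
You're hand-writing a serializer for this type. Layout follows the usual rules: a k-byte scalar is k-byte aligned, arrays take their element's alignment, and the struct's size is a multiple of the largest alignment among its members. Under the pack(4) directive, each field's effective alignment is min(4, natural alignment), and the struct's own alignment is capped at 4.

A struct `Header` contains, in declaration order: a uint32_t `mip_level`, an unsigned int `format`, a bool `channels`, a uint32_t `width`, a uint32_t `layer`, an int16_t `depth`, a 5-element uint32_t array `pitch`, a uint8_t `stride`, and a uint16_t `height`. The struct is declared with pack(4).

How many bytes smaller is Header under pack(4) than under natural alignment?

natural layout:
  0..4  mip_level  (4B, 4-aligned)
  4..8  format  (4B, 4-aligned)
  8..9  channels  (1B, 1-aligned)
  9..12  -- padding (3B)
  12..16  width  (4B, 4-aligned)
  16..20  layer  (4B, 4-aligned)
  20..22  depth  (2B, 2-aligned)
  22..24  -- padding (2B)
  24..44  pitch  (20B, 4-aligned)
  44..45  stride  (1B, 1-aligned)
  45..46  -- padding (1B)
  46..48  height  (2B, 2-aligned)
  sizeof = 48, alignof = 4
packed(4) layout:
  0..4  mip_level  (4B, 4-aligned)
  4..8  format  (4B, 4-aligned)
  8..9  channels  (1B, 1-aligned)
  9..12  -- padding (3B)
  12..16  width  (4B, 4-aligned)
  16..20  layer  (4B, 4-aligned)
  20..22  depth  (2B, 2-aligned)
  22..24  -- padding (2B)
  24..44  pitch  (20B, 4-aligned)
  44..45  stride  (1B, 1-aligned)
  45..46  -- padding (1B)
  46..48  height  (2B, 2-aligned)
  sizeof = 48, alignof = 4
48 − 48 = 0

0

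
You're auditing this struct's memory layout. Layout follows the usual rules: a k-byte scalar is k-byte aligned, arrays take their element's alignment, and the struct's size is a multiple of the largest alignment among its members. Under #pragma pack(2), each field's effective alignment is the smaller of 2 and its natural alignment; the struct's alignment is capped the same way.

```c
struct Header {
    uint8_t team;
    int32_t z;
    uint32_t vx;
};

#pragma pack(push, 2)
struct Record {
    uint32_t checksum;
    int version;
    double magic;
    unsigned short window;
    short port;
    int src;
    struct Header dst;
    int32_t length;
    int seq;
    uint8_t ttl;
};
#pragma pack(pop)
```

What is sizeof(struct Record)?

Header: 0..1  team  (1B, 1-aligned); 1..4  -- padding (3B); 4..8  z  (4B, 4-aligned); 8..12  vx  (4B, 4-aligned); sizeof = 12, alignof = 4
0..4  checksum  (4B, 2-aligned)
4..8  version  (4B, 2-aligned)
8..16  magic  (8B, 2-aligned)
16..18  window  (2B, 2-aligned)
18..20  port  (2B, 2-aligned)
20..24  src  (4B, 2-aligned)
24..36  dst  (12B, 2-aligned)
36..40  length  (4B, 2-aligned)
40..44  seq  (4B, 2-aligned)
44..45  ttl  (1B, 1-aligned)
45..46  -- tail padding (1B)
sizeof = 46, alignof = 2

46 bytes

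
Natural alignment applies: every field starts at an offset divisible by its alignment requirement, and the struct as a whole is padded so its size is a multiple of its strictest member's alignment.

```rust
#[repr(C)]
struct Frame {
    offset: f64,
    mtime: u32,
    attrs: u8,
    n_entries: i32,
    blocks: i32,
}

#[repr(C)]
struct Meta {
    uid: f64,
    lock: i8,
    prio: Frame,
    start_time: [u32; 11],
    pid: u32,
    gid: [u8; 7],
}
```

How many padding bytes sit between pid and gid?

Frame: offset at 0 (size 8, align 8) → ends 8; mtime at 8 (size 4, align 4) → ends 12; attrs at 12 (size 1, align 1) → ends 13; pad 3 to align 4 for n_entries; n_entries at 16 (size 4, align 4) → ends 20; blocks at 20 (size 4, align 4) → ends 24; total 24 bytes, alignment 8
uid at 0 (size 8, align 8) → ends 8
lock at 8 (size 1, align 1) → ends 9
pad 7 to align 8 for prio
prio at 16 (size 24, align 8) → ends 40
start_time at 40 (size 44, align 4) → ends 84
pid at 84 (size 4, align 4) → ends 88
gid at 88 (size 7, align 1) → ends 95

0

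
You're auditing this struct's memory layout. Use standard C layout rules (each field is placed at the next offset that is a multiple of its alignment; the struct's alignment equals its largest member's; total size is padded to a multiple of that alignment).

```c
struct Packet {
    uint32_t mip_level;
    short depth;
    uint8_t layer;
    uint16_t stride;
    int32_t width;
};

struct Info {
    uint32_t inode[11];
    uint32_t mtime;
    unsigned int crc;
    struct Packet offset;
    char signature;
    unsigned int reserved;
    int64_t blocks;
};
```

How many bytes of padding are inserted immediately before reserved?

3

Packet: mip_level at 0 (size 4, align 4) → ends 4; depth at 4 (size 2, align 2) → ends 6; layer at 6 (size 1, align 1) → ends 7; pad 1 to align 2 for stride; stride at 8 (size 2, align 2) → ends 10; pad 2 to align 4 for width; width at 12 (size 4, align 4) → ends 16; total 16 bytes, alignment 4
inode at 0 (size 44, align 4) → ends 44
mtime at 44 (size 4, align 4) → ends 48
crc at 48 (size 4, align 4) → ends 52
offset at 52 (size 16, align 4) → ends 68
signature at 68 (size 1, align 1) → ends 69
pad 3 to align 4 for reserved
reserved at 72 (size 4, align 4) → ends 76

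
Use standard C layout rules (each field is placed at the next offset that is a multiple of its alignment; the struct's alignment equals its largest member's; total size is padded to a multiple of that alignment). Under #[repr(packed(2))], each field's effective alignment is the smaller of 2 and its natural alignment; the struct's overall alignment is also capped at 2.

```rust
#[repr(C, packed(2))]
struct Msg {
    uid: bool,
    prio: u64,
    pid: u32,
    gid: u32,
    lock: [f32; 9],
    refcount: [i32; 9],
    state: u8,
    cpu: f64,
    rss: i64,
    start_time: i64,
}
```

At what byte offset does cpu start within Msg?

92

0..1  uid  (1B, 1-aligned)
1..2  -- padding (1B)
2..10  prio  (8B, 2-aligned)
10..14  pid  (4B, 2-aligned)
14..18  gid  (4B, 2-aligned)
18..54  lock  (36B, 2-aligned)
54..90  refcount  (36B, 2-aligned)
90..91  state  (1B, 1-aligned)
91..92  -- padding (1B)
92..100  cpu  (8B, 2-aligned)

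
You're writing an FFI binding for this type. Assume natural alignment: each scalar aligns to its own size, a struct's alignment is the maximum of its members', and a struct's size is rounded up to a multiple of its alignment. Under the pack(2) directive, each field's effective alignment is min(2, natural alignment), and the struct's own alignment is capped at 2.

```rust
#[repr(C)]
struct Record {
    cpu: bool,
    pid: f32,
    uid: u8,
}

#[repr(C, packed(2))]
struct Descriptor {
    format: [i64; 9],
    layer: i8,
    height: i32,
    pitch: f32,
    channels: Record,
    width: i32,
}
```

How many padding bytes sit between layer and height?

Record: cpu at 0 (size 1, align 1) → ends 1; pad 3 to align 4 for pid; pid at 4 (size 4, align 4) → ends 8; uid at 8 (size 1, align 1) → ends 9; tail pad 3 to reach multiple of 4; total 12 bytes, alignment 4
format at 0 (size 72, align 2) → ends 72
layer at 72 (size 1, align 1) → ends 73
pad 1 to align 2 for height
height at 74 (size 4, align 2) → ends 78

1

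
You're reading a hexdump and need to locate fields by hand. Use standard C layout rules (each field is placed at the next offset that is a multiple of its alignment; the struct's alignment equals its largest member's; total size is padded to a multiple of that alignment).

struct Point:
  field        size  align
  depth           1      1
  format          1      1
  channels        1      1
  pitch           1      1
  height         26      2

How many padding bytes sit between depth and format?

0..1  depth  (1B, 1-aligned)
1..2  format  (1B, 1-aligned)

0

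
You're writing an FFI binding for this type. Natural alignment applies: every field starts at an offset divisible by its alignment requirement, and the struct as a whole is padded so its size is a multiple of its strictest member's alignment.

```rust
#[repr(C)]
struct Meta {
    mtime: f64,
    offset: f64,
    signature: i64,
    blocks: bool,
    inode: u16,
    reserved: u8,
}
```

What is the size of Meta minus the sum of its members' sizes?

4

0..8  mtime  (8B, 8-aligned)
8..16  offset  (8B, 8-aligned)
16..24  signature  (8B, 8-aligned)
24..25  blocks  (1B, 1-aligned)
25..26  -- padding (1B)
26..28  inode  (2B, 2-aligned)
28..29  reserved  (1B, 1-aligned)
29..32  -- tail padding (3B)
sizeof = 32, alignof = 8
data bytes 28, size 32 → padding 4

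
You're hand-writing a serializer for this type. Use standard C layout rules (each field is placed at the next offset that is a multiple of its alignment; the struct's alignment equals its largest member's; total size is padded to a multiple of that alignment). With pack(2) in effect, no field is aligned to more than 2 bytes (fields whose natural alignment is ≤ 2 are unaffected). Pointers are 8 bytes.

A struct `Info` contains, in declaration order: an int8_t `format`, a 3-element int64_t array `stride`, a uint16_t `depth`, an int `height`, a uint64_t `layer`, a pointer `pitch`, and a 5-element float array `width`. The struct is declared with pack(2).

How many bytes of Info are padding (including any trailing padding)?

1

format at 0 (size 1, align 1) → ends 1
pad 1 to align 2 for stride
stride at 2 (size 24, align 2) → ends 26
depth at 26 (size 2, align 2) → ends 28
height at 28 (size 4, align 2) → ends 32
layer at 32 (size 8, align 2) → ends 40
pitch at 40 (size 8, align 2) → ends 48
width at 48 (size 20, align 2) → ends 68
total 68 bytes, alignment 2
data bytes 67, size 68 → padding 1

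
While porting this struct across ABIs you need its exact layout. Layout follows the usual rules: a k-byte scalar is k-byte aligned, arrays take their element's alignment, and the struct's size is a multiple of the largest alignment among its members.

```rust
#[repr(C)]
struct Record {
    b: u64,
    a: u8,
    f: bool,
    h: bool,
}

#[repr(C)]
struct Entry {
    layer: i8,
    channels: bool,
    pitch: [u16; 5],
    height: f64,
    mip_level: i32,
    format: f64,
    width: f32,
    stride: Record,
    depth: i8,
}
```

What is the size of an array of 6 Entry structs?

432

Record: 0..8  b  (8B, 8-aligned); 8..9  a  (1B, 1-aligned); 9..10  f  (1B, 1-aligned); 10..11  h  (1B, 1-aligned); 11..16  -- tail padding (5B); sizeof = 16, alignof = 8
0..1  layer  (1B, 1-aligned)
1..2  channels  (1B, 1-aligned)
2..12  pitch  (10B, 2-aligned)
12..16  -- padding (4B)
16..24  height  (8B, 8-aligned)
24..28  mip_level  (4B, 4-aligned)
28..32  -- padding (4B)
32..40  format  (8B, 8-aligned)
40..44  width  (4B, 4-aligned)
44..48  -- padding (4B)
48..64  stride  (16B, 8-aligned)
64..65  depth  (1B, 1-aligned)
65..72  -- tail padding (7B)
sizeof = 72, alignof = 8
array of 6: 6 × 72 = 432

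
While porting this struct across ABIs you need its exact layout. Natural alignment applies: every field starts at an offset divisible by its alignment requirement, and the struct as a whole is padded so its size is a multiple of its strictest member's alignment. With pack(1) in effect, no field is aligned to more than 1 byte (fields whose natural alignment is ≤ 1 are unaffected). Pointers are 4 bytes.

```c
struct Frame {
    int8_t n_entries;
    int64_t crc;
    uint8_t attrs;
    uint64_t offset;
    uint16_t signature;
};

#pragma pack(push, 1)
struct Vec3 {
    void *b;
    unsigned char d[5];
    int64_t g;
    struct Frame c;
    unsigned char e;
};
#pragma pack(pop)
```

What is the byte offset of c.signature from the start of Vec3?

49

Frame: @0: n_entries [1B, align 1] → 1; +7 pad (align 8); @8: crc [8B, align 8] → 16; @16: attrs [1B, align 1] → 17; +7 pad (align 8); @24: offset [8B, align 8] → 32; @32: signature [2B, align 2] → 34; +6 tail pad (align 8); size 40, align 8
@0: b [4B, align 1] → 4
@4: d [5B, align 1] → 9
@9: g [8B, align 1] → 17
@17: c [40B, align 1] → 57
within Frame: signature at 32
17 + 32 = 49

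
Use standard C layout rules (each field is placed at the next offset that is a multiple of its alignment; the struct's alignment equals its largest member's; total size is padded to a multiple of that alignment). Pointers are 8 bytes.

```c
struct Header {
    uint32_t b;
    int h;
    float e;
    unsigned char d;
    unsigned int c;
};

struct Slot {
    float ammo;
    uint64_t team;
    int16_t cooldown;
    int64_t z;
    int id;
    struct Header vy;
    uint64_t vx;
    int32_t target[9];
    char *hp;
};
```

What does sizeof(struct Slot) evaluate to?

112 bytes

Header: @0: b [4B, align 4] → 4; @4: h [4B, align 4] → 8; @8: e [4B, align 4] → 12; @12: d [1B, align 1] → 13; +3 pad (align 4); @16: c [4B, align 4] → 20; size 20, align 4
@0: ammo [4B, align 4] → 4
+4 pad (align 8)
@8: team [8B, align 8] → 16
@16: cooldown [2B, align 2] → 18
+6 pad (align 8)
@24: z [8B, align 8] → 32
@32: id [4B, align 4] → 36
@36: vy [20B, align 4] → 56
@56: vx [8B, align 8] → 64
@64: target [36B, align 4] → 100
+4 pad (align 8)
@104: hp [8B, align 8] → 112
size 112, align 8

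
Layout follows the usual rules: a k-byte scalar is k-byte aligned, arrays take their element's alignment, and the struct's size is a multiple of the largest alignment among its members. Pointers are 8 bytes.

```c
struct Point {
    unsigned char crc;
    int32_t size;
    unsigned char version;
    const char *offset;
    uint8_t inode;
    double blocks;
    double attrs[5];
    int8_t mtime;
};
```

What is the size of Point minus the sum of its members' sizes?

24

@0: crc [1B, align 1] → 1
+3 pad (align 4)
@4: size [4B, align 4] → 8
@8: version [1B, align 1] → 9
+7 pad (align 8)
@16: offset [8B, align 8] → 24
@24: inode [1B, align 1] → 25
+7 pad (align 8)
@32: blocks [8B, align 8] → 40
@40: attrs [40B, align 8] → 80
@80: mtime [1B, align 1] → 81
+7 tail pad (align 8)
size 88, align 8
data bytes 64, size 88 → padding 24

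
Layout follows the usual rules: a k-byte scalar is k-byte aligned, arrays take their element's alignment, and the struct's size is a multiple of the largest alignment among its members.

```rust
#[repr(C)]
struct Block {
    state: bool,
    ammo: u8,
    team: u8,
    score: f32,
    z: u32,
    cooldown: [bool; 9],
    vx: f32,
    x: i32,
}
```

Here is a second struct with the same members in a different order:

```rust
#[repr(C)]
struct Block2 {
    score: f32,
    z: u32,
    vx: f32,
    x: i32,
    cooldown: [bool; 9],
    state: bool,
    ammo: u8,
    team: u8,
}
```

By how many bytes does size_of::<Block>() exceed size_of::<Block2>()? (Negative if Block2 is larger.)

4

state at 0 (size 1, align 1) → ends 1
ammo at 1 (size 1, align 1) → ends 2
team at 2 (size 1, align 1) → ends 3
pad 1 to align 4 for score
score at 4 (size 4, align 4) → ends 8
z at 8 (size 4, align 4) → ends 12
cooldown at 12 (size 9, align 1) → ends 21
pad 3 to align 4 for vx
vx at 24 (size 4, align 4) → ends 28
x at 28 (size 4, align 4) → ends 32
total 32 bytes, alignment 4
— Block2 —
score at 0 (size 4, align 4) → ends 4
z at 4 (size 4, align 4) → ends 8
vx at 8 (size 4, align 4) → ends 12
x at 12 (size 4, align 4) → ends 16
cooldown at 16 (size 9, align 1) → ends 25
state at 25 (size 1, align 1) → ends 26
ammo at 26 (size 1, align 1) → ends 27
team at 27 (size 1, align 1) → ends 28
total 28 bytes, alignment 4
32 − 28 = 4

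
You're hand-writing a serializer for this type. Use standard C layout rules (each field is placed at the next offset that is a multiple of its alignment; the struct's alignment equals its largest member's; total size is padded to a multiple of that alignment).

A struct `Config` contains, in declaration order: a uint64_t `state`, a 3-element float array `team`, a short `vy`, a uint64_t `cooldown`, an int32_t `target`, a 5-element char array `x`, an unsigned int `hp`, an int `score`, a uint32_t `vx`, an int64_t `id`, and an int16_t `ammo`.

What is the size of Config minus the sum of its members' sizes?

11

@0: state [8B, align 8] → 8
@8: team [12B, align 4] → 20
@20: vy [2B, align 2] → 22
+2 pad (align 8)
@24: cooldown [8B, align 8] → 32
@32: target [4B, align 4] → 36
@36: x [5B, align 1] → 41
+3 pad (align 4)
@44: hp [4B, align 4] → 48
@48: score [4B, align 4] → 52
@52: vx [4B, align 4] → 56
@56: id [8B, align 8] → 64
@64: ammo [2B, align 2] → 66
+6 tail pad (align 8)
size 72, align 8
data bytes 61, size 72 → padding 11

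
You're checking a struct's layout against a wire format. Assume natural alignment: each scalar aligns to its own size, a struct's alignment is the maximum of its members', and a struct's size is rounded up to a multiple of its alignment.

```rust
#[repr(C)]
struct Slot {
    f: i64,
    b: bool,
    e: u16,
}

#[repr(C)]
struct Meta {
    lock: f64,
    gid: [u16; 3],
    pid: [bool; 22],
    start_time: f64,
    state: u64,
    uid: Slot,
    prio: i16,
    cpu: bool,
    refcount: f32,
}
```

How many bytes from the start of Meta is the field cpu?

74

Slot: 0..8  f  (8B, 8-aligned); 8..9  b  (1B, 1-aligned); 9..10  -- padding (1B); 10..12  e  (2B, 2-aligned); 12..16  -- tail padding (4B); sizeof = 16, alignof = 8
0..8  lock  (8B, 8-aligned)
8..14  gid  (6B, 2-aligned)
14..36  pid  (22B, 1-aligned)
36..40  -- padding (4B)
40..48  start_time  (8B, 8-aligned)
48..56  state  (8B, 8-aligned)
56..72  uid  (16B, 8-aligned)
72..74  prio  (2B, 2-aligned)
74..75  cpu  (1B, 1-aligned)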